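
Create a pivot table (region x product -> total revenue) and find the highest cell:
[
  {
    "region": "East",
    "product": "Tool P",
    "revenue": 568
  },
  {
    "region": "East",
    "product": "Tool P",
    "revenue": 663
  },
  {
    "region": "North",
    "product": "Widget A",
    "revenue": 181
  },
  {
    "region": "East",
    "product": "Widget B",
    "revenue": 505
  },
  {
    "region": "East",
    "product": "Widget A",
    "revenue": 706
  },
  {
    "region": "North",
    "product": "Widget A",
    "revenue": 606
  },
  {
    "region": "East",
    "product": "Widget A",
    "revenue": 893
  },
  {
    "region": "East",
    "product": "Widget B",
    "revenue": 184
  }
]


Pivot: region (rows) x product (columns) -> total revenue

     Tool P        Widget A      Widget B    
East          1231          1599           689  
North            0           787             0  

Highest: East / Widget A = $1599

East / Widget A = $1599


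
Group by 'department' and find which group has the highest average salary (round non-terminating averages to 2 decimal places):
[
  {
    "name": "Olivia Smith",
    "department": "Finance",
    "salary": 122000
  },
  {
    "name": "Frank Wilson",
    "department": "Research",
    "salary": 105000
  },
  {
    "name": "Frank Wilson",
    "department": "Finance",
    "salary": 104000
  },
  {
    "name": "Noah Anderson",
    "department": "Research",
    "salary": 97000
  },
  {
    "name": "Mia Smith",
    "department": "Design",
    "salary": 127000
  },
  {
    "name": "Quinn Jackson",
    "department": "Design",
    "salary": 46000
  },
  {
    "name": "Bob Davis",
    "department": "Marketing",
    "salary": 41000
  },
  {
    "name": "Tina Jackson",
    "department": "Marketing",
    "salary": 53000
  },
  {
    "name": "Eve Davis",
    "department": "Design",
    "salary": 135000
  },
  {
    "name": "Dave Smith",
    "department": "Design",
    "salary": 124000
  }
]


Group by: department

Groups:
  Design: 4 people, avg salary = 432000/4 = $108000
  Finance: 2 people, avg salary = 226000/2 = $113000
  Marketing: 2 people, avg salary = 94000/2 = $47000
  Research: 2 people, avg salary = 202000/2 = $101000

Highest average salary: Finance ($113000)

Finance ($113000)


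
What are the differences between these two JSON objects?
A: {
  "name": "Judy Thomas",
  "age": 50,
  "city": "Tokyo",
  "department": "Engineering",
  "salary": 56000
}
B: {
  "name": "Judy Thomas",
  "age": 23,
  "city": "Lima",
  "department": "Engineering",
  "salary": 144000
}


Comparing each field (in key order):
  name: same
  age: DIFFERENT
  city: DIFFERENT
  department: same
  salary: DIFFERENT
Differences:
  age: 50 -> 23
  city: Tokyo -> Lima
  salary: 56000 -> 144000

3 field(s) changed

3 changes: age, city, salary


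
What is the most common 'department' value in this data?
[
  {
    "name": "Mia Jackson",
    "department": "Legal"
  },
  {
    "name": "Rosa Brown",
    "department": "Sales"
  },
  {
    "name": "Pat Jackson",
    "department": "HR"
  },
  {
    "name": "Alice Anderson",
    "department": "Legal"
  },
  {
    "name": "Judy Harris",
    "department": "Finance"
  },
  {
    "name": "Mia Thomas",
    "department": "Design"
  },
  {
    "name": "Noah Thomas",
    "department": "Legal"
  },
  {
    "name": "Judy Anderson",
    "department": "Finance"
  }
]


Counting 'department' values across 8 records:

  Legal: 3 ###
  Finance: 2 ##
  Sales: 1 #
  HR: 1 #
  Design: 1 #

Most common: Legal (3 times)

Legal (3 times)


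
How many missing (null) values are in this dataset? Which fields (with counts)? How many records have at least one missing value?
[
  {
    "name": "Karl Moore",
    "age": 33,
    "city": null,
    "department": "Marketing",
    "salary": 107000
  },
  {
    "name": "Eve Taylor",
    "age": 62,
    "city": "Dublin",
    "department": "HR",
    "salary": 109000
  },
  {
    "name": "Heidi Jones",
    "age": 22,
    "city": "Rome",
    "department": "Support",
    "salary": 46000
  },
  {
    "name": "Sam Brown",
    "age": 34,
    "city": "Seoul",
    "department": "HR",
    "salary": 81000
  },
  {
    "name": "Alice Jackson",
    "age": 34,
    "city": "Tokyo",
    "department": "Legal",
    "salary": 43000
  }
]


Checking for missing (null) values in 5 records:

  Karl Moore: city
  Eve Taylor: complete
  Heidi Jones: complete
  Sam Brown: complete
  Alice Jackson: complete

Per field:
  name: 0 missing
  age: 0 missing
  city: 1 missing
  department: 0 missing
  salary: 0 missing

Total missing values: 1
Records with any missing: 1

1 missing values (city: 1); 1 incomplete records


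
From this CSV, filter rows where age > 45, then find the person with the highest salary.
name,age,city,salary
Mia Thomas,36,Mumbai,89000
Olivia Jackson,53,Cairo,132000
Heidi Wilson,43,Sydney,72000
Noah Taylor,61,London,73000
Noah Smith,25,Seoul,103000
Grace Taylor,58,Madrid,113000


Filter: age > 45
Sort by: salary (descending)

Filtered records (3):
  Olivia Jackson, age 53, salary $132000
  Grace Taylor, age 58, salary $113000
  Noah Taylor, age 61, salary $73000

Highest salary: Olivia Jackson ($132000)

Olivia Jackson


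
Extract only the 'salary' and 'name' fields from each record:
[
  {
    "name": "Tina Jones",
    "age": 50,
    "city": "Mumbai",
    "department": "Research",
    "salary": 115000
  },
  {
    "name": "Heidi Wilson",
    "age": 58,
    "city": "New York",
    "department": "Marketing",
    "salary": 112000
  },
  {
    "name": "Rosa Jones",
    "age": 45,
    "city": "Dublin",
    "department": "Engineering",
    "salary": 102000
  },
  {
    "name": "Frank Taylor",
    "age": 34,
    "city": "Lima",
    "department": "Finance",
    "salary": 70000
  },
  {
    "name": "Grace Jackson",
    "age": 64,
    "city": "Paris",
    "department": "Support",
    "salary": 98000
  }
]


Original: 5 records with fields: name, age, city, department, salary
Keep: ['salary', 'name']
Drop: ['age', 'city', 'department']
Result: 5 records, 2 fields each

[
  {
    "salary": 115000,
    "name": "Tina Jones"
  },
  {
    "salary": 112000,
    "name": "Heidi Wilson"
  },
  {
    "salary": 102000,
    "name": "Rosa Jones"
  },
  {
    "salary": 70000,
    "name": "Frank Taylor"
  },
  {
    "salary": 98000,
    "name": "Grace Jackson"
  }
]


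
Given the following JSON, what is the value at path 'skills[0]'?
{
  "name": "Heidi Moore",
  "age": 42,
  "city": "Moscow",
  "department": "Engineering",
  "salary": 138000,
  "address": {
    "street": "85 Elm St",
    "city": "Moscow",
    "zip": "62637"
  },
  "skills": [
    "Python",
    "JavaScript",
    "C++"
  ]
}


Query: skills[0]
Path: skills -> first element
Value: Python

Python


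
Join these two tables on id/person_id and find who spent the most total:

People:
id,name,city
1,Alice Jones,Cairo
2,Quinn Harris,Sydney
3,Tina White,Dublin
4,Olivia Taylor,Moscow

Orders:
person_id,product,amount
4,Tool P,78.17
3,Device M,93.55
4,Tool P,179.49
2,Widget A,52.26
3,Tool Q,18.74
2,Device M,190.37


Join on: people.id = orders.person_id

Joined rows:
  Olivia Taylor (Moscow) bought Tool P for $78.17
  Tina White (Dublin) bought Device M for $93.55
  Olivia Taylor (Moscow) bought Tool P for $179.49
  Quinn Harris (Sydney) bought Widget A for $52.26
  Tina White (Dublin) bought Tool Q for $18.74
  Quinn Harris (Sydney) bought Device M for $190.37

Total per person:
  Olivia Taylor: $257.66
  Quinn Harris: $242.63
  Tina White: $112.29

Top spender: Olivia Taylor ($257.66)

Olivia Taylor ($257.66)


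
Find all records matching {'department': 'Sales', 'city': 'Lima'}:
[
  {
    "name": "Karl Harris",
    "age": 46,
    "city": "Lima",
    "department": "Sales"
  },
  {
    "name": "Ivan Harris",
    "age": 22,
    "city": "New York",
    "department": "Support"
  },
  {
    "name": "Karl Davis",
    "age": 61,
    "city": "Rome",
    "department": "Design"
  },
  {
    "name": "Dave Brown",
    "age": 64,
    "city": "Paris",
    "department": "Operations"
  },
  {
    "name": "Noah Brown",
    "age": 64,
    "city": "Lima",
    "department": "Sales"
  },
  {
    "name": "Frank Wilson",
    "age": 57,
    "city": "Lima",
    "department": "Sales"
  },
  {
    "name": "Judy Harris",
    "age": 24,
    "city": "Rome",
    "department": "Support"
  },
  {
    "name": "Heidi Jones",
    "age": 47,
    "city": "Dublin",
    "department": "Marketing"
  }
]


Search criteria: {'department': 'Sales', 'city': 'Lima'}

Checking 8 records:
  Karl Harris: {department: Sales, city: Lima} <-- MATCH
  Ivan Harris: {department: Support, city: New York}
  Karl Davis: {department: Design, city: Rome}
  Dave Brown: {department: Operations, city: Paris}
  Noah Brown: {department: Sales, city: Lima} <-- MATCH
  Frank Wilson: {department: Sales, city: Lima} <-- MATCH
  Judy Harris: {department: Support, city: Rome}
  Heidi Jones: {department: Marketing, city: Dublin}

Matches: ["Karl Harris", "Noah Brown", "Frank Wilson"]

["Karl Harris", "Noah Brown", "Frank Wilson"]


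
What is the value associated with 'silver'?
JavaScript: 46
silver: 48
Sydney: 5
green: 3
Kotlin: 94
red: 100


Looking up key 'silver'
Value: 48

48


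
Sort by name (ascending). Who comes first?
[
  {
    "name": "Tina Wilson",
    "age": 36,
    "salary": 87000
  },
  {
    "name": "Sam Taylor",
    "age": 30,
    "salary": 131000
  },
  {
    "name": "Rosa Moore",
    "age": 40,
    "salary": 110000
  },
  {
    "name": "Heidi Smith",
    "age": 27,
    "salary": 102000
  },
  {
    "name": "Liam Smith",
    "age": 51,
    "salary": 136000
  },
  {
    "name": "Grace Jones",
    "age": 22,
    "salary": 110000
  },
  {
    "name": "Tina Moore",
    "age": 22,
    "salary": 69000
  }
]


Sort by: name (ascending)

Sorted order:
  1. Grace Jones (name = Grace Jones)
  2. Heidi Smith (name = Heidi Smith)
  3. Liam Smith (name = Liam Smith)
  4. Rosa Moore (name = Rosa Moore)
  5. Sam Taylor (name = Sam Taylor)
  6. Tina Moore (name = Tina Moore)
  7. Tina Wilson (name = Tina Wilson)

First: Grace Jones

Grace Jones


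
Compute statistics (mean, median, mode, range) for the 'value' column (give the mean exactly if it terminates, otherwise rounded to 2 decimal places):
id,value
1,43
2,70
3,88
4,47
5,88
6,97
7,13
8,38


Data: [43, 70, 88, 47, 88, 97, 13, 38]
Count: 8
Sum: 484
Mean: 484/8 = 60.5
Sorted: [13, 38, 43, 47, 70, 88, 88, 97]
Median: 58.5
Mode: 88 (2 times)
Range: 97 - 13 = 84
Min: 13, Max: 97

mean=60.5, median=58.5, mode=88, range=84


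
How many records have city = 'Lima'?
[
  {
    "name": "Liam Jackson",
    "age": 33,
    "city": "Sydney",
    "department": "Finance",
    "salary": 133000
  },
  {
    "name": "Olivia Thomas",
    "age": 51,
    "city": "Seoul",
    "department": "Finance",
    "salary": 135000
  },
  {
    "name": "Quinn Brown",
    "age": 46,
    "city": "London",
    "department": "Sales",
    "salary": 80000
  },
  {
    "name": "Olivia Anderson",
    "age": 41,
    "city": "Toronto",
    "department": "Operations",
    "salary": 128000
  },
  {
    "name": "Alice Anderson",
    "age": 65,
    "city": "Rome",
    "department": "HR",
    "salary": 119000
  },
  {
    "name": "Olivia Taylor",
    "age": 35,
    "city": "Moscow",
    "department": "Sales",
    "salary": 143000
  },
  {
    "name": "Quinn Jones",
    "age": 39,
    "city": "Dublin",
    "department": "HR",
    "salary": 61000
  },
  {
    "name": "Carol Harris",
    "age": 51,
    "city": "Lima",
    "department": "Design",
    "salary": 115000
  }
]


Data: 8 records
Condition: city = 'Lima'

Checking each record:
  Liam Jackson: Sydney
  Olivia Thomas: Seoul
  Quinn Brown: London
  Olivia Anderson: Toronto
  Alice Anderson: Rome
  Olivia Taylor: Moscow
  Quinn Jones: Dublin
  Carol Harris: Lima MATCH

Count: 1

1


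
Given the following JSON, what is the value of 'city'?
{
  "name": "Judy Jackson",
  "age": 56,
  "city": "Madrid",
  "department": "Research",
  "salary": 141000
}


Looking up field 'city'
Value: Madrid

Madrid


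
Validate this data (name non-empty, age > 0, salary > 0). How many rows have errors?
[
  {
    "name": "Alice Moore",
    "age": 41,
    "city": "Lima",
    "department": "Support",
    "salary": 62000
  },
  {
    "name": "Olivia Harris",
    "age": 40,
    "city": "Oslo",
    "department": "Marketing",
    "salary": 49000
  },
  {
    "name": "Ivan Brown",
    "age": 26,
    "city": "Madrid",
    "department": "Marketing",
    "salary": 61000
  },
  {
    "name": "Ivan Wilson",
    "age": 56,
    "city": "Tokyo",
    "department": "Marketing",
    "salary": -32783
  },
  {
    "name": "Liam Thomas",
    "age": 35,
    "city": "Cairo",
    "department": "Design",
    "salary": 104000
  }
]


Validating 5 records:
Rules: name non-empty, age > 0, salary > 0

  Row 1 (Alice Moore): OK
  Row 2 (Olivia Harris): OK
  Row 3 (Ivan Brown): OK
  Row 4 (Ivan Wilson): negative salary: -32783
  Row 5 (Liam Thomas): OK

Total errors: 1

1 errors


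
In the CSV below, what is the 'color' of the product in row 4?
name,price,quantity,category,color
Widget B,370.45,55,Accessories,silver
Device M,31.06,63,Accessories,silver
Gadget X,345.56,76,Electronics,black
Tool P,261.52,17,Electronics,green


Query: Row 4 ('Tool P'), column 'color'
Value: green

green


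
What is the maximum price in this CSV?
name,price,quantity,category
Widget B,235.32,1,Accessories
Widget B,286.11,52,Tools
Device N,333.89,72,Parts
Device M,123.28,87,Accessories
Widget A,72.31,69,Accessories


Computing maximum price:
Values: [235.32, 286.11, 333.89, 123.28, 72.31]
Max = 333.89

333.89


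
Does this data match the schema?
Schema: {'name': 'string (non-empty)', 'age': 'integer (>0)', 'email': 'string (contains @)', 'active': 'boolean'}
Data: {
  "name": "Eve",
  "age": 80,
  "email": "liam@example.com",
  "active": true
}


Validating each field against schema:
  name: OK (non-empty string)
  age: OK (positive integer)
  email: OK (string with @)
  active: OK (boolean)

Result: VALID

VALID


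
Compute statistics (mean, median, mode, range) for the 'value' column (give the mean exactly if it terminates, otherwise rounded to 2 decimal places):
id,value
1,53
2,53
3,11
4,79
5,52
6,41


Data: [53, 53, 11, 79, 52, 41]
Count: 6
Sum: 289
Mean: 289/6 ≈ 48.17 (rounded to 2 decimal places)
Sorted: [11, 41, 52, 53, 53, 79]
Median: 52.5
Mode: 53 (2 times)
Range: 79 - 11 = 68
Min: 11, Max: 79

mean≈48.17, median=52.5, mode=53, range=68


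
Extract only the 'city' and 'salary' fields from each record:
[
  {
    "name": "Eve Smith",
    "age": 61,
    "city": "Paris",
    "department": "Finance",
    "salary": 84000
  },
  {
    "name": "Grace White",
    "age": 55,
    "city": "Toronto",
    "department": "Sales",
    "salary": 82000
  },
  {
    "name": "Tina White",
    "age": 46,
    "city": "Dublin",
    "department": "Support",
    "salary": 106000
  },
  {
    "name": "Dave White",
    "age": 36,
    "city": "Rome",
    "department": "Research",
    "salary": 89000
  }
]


Original: 4 records with fields: name, age, city, department, salary
Keep: ['city', 'salary']
Drop: ['name', 'age', 'department']
Result: 4 records, 2 fields each

[
  {
    "city": "Paris",
    "salary": 84000
  },
  {
    "city": "Toronto",
    "salary": 82000
  },
  {
    "city": "Dublin",
    "salary": 106000
  },
  {
    "city": "Rome",
    "salary": 89000
  }
]


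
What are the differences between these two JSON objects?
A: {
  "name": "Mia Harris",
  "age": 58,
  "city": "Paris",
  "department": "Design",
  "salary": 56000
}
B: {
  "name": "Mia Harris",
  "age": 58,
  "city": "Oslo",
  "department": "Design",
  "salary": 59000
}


Comparing each field (in key order):
  name: same
  age: same
  city: DIFFERENT
  department: same
  salary: DIFFERENT
Differences:
  city: Paris -> Oslo
  salary: 56000 -> 59000

2 field(s) changed

2 changes: city, salary


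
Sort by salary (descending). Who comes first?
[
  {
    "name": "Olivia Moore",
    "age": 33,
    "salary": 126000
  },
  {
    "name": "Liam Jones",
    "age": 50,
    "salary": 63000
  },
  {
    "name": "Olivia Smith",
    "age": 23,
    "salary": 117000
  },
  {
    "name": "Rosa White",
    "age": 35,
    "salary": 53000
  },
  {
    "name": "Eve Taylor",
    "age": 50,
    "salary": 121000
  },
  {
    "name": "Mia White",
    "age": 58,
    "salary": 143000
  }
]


Sort by: salary (descending)

Sorted order:
  1. Mia White (salary = 143000)
  2. Olivia Moore (salary = 126000)
  3. Eve Taylor (salary = 121000)
  4. Olivia Smith (salary = 117000)
  5. Liam Jones (salary = 63000)
  6. Rosa White (salary = 53000)

First: Mia White

Mia White


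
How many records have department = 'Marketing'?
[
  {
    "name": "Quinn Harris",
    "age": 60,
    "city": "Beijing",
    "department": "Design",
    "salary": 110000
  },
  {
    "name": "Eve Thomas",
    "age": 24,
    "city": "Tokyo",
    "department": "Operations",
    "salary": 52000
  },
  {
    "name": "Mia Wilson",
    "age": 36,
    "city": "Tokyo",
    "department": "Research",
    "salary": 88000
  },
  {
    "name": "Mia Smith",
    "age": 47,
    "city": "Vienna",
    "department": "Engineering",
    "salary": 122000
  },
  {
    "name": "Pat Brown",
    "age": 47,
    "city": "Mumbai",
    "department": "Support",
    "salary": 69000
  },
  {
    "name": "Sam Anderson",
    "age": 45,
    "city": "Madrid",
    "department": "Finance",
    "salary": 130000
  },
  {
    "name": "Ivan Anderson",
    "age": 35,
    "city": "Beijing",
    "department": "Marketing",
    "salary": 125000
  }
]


Data: 7 records
Condition: department = 'Marketing'

Checking each record:
  Quinn Harris: Design
  Eve Thomas: Operations
  Mia Wilson: Research
  Mia Smith: Engineering
  Pat Brown: Support
  Sam Anderson: Finance
  Ivan Anderson: Marketing MATCH

Count: 1

1


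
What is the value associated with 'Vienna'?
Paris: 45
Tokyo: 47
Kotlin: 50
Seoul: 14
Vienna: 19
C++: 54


Looking up key 'Vienna'
Value: 19

19


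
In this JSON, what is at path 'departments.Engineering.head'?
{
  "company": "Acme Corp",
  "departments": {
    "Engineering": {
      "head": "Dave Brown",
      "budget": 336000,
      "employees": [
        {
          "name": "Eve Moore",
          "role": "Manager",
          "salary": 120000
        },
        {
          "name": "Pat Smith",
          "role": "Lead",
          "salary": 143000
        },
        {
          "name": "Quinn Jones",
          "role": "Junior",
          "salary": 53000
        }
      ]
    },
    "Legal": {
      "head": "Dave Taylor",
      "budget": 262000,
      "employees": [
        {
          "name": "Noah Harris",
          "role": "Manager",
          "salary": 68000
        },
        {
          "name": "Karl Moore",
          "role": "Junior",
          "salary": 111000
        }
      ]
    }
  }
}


Path: departments.Engineering.head

Navigate:
  -> departments
  -> Engineering
  -> head = 'Dave Brown'

Dave Brown


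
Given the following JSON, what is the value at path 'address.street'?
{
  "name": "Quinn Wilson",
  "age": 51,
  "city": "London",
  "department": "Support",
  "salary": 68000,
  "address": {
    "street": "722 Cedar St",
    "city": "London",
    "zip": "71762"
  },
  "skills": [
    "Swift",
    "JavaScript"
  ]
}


Query: address.street
Path: address -> street
Value: 722 Cedar St

722 Cedar St


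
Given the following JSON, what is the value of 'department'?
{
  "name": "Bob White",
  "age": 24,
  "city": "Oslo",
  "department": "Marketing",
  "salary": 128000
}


Looking up field 'department'
Value: Marketing

Marketing


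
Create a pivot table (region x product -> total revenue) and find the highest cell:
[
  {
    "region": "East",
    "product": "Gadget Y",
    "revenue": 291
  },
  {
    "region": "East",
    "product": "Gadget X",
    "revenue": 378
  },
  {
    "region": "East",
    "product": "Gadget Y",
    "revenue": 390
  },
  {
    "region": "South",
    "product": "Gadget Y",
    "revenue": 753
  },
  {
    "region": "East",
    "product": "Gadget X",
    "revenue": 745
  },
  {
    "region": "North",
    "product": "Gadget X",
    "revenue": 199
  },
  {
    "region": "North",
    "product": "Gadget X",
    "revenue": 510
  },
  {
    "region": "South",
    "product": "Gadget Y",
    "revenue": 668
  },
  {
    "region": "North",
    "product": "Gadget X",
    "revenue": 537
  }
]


Pivot: region (rows) x product (columns) -> total revenue

     Gadget X      Gadget Y    
East          1123           681  
North         1246             0  
South            0          1421  

Highest: South / Gadget Y = $1421

South / Gadget Y = $1421


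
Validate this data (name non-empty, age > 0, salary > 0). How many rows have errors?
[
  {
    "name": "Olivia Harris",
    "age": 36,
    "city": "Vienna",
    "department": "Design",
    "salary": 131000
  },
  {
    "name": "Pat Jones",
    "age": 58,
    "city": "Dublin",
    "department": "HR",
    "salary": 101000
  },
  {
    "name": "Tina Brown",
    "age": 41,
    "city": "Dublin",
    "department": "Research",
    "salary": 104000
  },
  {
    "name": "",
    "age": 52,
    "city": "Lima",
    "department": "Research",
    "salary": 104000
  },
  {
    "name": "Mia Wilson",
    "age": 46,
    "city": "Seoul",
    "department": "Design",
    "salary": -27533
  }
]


Validating 5 records:
Rules: name non-empty, age > 0, salary > 0

  Row 1 (Olivia Harris): OK
  Row 2 (Pat Jones): OK
  Row 3 (Tina Brown): OK
  Row 4 (???): empty name
  Row 5 (Mia Wilson): negative salary: -27533

Total errors: 2

2 errors


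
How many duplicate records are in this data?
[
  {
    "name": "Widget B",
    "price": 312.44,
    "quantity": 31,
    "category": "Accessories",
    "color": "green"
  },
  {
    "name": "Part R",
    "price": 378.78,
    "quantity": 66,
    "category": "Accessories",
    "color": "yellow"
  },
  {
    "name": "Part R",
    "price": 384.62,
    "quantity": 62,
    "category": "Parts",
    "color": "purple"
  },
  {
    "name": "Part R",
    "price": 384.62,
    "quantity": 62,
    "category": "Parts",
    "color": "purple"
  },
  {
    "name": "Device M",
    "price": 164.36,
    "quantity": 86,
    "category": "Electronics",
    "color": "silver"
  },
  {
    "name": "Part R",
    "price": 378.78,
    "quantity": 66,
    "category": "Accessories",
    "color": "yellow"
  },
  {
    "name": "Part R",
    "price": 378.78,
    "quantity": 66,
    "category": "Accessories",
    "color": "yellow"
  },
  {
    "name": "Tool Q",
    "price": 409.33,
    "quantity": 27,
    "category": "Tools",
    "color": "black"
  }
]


Checking 8 records for duplicates:

  Row 1: Widget B ($312.44, qty 31)
  Row 2: Part R ($378.78, qty 66)
  Row 3: Part R ($384.62, qty 62)
  Row 4: Part R ($384.62, qty 62) <-- DUPLICATE
  Row 5: Device M ($164.36, qty 86)
  Row 6: Part R ($378.78, qty 66) <-- DUPLICATE
  Row 7: Part R ($378.78, qty 66) <-- DUPLICATE
  Row 8: Tool Q ($409.33, qty 27)

Duplicates found: 3
Unique records: 5

3 duplicates, 5 unique


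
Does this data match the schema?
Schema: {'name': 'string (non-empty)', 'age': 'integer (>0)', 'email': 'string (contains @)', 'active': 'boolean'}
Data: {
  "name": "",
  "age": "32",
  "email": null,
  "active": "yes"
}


Validating each field against schema:
  name: FAIL ("" is an empty string)
  age: FAIL ("32" is not an integer)
  email: FAIL (null is not a string)
  active: FAIL ("yes" is not a boolean)

Result: INVALID (4 errors: name, age, email, active)

INVALID (4 errors: name, age, email, active)


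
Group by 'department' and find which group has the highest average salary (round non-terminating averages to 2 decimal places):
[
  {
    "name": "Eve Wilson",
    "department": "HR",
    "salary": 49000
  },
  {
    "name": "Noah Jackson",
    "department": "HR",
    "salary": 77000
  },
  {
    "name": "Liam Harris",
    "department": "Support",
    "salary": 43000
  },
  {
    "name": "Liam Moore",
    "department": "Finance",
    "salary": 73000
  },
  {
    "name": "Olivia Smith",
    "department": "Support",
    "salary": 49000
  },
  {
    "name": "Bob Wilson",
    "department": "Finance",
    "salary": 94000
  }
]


Group by: department

Groups:
  Finance: 2 people, avg salary = 167000/2 = $83500
  HR: 2 people, avg salary = 126000/2 = $63000
  Support: 2 people, avg salary = 92000/2 = $46000

Highest average salary: Finance ($83500)

Finance ($83500)


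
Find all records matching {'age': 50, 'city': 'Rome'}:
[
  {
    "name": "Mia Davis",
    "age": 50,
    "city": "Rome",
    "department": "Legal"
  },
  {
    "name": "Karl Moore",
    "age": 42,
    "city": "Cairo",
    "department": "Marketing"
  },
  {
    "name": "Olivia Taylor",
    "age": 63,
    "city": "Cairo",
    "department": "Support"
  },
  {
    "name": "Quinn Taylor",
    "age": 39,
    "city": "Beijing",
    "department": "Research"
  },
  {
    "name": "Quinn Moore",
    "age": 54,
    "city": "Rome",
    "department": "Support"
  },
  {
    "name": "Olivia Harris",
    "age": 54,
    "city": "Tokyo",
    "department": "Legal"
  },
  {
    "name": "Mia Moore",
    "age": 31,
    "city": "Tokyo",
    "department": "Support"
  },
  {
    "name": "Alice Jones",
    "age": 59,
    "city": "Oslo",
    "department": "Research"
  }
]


Search criteria: {'age': 50, 'city': 'Rome'}

Checking 8 records:
  Mia Davis: {age: 50, city: Rome} <-- MATCH
  Karl Moore: {age: 42, city: Cairo}
  Olivia Taylor: {age: 63, city: Cairo}
  Quinn Taylor: {age: 39, city: Beijing}
  Quinn Moore: {age: 54, city: Rome}
  Olivia Harris: {age: 54, city: Tokyo}
  Mia Moore: {age: 31, city: Tokyo}
  Alice Jones: {age: 59, city: Oslo}

Matches: ["Mia Davis"]

["Mia Davis"]


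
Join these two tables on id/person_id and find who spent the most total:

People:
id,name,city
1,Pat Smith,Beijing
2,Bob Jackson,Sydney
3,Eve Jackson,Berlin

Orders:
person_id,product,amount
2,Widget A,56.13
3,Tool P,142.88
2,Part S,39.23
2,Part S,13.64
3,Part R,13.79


Join on: people.id = orders.person_id

Joined rows:
  Bob Jackson (Sydney) bought Widget A for $56.13
  Eve Jackson (Berlin) bought Tool P for $142.88
  Bob Jackson (Sydney) bought Part S for $39.23
  Bob Jackson (Sydney) bought Part S for $13.64
  Eve Jackson (Berlin) bought Part R for $13.79

Total per person:
  Eve Jackson: $156.67
  Bob Jackson: $109.00

Top spender: Eve Jackson ($156.67)

Eve Jackson ($156.67)


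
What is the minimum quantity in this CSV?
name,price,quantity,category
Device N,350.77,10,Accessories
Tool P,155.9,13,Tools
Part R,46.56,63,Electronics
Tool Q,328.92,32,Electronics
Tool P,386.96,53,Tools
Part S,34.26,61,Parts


Computing minimum quantity:
Values: [10, 13, 63, 32, 53, 61]
Min = 10

10


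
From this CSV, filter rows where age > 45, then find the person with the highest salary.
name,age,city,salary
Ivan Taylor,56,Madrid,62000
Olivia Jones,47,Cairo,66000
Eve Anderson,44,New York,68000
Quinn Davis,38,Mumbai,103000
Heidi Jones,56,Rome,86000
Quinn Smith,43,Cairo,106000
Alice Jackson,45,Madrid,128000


Filter: age > 45
Sort by: salary (descending)

Filtered records (3):
  Heidi Jones, age 56, salary $86000
  Olivia Jones, age 47, salary $66000
  Ivan Taylor, age 56, salary $62000

Highest salary: Heidi Jones ($86000)

Heidi Jones


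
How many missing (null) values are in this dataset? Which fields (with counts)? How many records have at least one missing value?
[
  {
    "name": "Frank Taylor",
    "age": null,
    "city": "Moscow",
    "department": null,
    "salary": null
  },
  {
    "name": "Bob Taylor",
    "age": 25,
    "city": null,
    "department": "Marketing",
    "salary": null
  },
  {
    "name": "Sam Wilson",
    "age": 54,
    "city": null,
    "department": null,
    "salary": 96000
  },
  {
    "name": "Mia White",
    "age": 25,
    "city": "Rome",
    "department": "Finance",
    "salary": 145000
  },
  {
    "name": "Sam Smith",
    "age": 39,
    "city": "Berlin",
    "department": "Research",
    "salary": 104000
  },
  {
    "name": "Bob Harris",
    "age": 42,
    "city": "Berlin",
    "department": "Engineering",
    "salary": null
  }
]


Checking for missing (null) values in 6 records:

  Frank Taylor: age, department, salary
  Bob Taylor: city, salary
  Sam Wilson: city, department
  Mia White: complete
  Sam Smith: complete
  Bob Harris: salary

Per field:
  name: 0 missing
  age: 1 missing
  city: 2 missing
  department: 2 missing
  salary: 3 missing

Total missing values: 8
Records with any missing: 4

8 missing values (age: 1, city: 2, department: 2, salary: 3); 4 incomplete records


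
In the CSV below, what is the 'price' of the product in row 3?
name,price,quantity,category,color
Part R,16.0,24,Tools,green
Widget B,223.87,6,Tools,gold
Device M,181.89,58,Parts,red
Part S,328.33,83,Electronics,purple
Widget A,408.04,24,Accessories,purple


Query: Row 3 ('Device M'), column 'price'
Value: 181.89

181.89


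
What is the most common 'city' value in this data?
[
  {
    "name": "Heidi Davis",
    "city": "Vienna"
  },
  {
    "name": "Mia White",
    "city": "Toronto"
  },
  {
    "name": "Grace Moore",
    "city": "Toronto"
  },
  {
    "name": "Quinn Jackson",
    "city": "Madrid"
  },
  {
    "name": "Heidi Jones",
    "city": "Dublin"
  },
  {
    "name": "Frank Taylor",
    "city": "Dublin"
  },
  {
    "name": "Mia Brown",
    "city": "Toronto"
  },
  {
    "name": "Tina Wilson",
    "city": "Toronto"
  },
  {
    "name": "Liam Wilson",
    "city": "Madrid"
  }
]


Counting 'city' values across 9 records:

  Toronto: 4 ####
  Madrid: 2 ##
  Dublin: 2 ##
  Vienna: 1 #

Most common: Toronto (4 times)

Toronto (4 times)


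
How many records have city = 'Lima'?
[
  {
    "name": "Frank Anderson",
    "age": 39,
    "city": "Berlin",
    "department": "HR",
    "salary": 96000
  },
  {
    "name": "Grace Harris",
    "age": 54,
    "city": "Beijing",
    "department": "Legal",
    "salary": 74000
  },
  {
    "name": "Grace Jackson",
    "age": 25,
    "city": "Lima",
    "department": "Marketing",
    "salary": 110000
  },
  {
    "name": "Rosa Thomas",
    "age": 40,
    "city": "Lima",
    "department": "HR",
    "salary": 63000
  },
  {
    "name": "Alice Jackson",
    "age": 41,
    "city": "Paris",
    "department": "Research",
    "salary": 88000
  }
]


Data: 5 records
Condition: city = 'Lima'

Checking each record:
  Frank Anderson: Berlin
  Grace Harris: Beijing
  Grace Jackson: Lima MATCH
  Rosa Thomas: Lima MATCH
  Alice Jackson: Paris

Count: 2

2


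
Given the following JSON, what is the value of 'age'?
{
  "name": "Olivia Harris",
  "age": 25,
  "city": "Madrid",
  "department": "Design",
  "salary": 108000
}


Looking up field 'age'
Value: 25

25


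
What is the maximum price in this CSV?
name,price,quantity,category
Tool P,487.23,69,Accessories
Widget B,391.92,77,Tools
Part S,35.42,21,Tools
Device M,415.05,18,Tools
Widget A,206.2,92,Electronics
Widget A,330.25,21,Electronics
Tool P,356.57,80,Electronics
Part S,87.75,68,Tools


Computing maximum price:
Values: [487.23, 391.92, 35.42, 415.05, 206.2, 330.25, 356.57, 87.75]
Max = 487.23

487.23


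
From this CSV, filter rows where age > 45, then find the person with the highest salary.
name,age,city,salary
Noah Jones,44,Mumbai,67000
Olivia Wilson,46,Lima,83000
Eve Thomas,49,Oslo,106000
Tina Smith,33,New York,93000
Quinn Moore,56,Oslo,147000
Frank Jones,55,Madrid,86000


Filter: age > 45
Sort by: salary (descending)

Filtered records (4):
  Quinn Moore, age 56, salary $147000
  Eve Thomas, age 49, salary $106000
  Frank Jones, age 55, salary $86000
  Olivia Wilson, age 46, salary $83000

Highest salary: Quinn Moore ($147000)

Quinn Moore


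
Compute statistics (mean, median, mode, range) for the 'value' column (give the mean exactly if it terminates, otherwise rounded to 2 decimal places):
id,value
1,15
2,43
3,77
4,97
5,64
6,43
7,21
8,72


Data: [15, 43, 77, 97, 64, 43, 21, 72]
Count: 8
Sum: 432
Mean: 432/8 = 54
Sorted: [15, 21, 43, 43, 64, 72, 77, 97]
Median: 53.5
Mode: 43 (2 times)
Range: 97 - 15 = 82
Min: 15, Max: 97

mean=54, median=53.5, mode=43, range=82


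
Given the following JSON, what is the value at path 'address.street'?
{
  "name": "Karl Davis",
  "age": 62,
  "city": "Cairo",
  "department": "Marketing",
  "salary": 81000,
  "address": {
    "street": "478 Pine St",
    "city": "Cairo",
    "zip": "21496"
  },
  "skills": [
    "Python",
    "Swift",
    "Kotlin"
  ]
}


Query: address.street
Path: address -> street
Value: 478 Pine St

478 Pine St


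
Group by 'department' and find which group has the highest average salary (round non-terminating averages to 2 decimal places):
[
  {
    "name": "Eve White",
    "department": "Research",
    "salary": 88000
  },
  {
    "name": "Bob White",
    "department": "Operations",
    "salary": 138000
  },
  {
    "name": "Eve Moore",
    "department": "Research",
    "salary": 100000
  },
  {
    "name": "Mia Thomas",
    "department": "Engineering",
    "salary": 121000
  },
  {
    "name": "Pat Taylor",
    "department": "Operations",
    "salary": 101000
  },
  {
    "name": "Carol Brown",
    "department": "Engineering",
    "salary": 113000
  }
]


Group by: department

Groups:
  Engineering: 2 people, avg salary = 234000/2 = $117000
  Operations: 2 people, avg salary = 239000/2 = $119500
  Research: 2 people, avg salary = 188000/2 = $94000

Highest average salary: Operations ($119500)

Operations ($119500)


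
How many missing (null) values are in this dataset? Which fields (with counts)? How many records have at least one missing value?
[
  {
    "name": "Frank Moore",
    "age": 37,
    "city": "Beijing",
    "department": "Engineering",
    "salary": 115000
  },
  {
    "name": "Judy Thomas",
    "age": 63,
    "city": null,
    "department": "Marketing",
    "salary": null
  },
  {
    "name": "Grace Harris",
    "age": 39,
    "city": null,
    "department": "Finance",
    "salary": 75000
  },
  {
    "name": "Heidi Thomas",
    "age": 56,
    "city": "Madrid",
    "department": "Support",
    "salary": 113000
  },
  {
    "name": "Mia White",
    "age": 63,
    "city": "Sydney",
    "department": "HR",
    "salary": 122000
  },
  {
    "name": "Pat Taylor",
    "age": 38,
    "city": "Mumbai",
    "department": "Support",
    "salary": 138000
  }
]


Checking for missing (null) values in 6 records:

  Frank Moore: complete
  Judy Thomas: city, salary
  Grace Harris: city
  Heidi Thomas: complete
  Mia White: complete
  Pat Taylor: complete

Per field:
  name: 0 missing
  age: 0 missing
  city: 2 missing
  department: 0 missing
  salary: 1 missing

Total missing values: 3
Records with any missing: 2

3 missing values (city: 2, salary: 1); 2 incomplete records


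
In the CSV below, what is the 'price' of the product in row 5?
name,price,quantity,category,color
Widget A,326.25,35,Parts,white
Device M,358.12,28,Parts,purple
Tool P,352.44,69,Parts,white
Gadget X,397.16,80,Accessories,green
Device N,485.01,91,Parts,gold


Query: Row 5 ('Device N'), column 'price'
Value: 485.01

485.01


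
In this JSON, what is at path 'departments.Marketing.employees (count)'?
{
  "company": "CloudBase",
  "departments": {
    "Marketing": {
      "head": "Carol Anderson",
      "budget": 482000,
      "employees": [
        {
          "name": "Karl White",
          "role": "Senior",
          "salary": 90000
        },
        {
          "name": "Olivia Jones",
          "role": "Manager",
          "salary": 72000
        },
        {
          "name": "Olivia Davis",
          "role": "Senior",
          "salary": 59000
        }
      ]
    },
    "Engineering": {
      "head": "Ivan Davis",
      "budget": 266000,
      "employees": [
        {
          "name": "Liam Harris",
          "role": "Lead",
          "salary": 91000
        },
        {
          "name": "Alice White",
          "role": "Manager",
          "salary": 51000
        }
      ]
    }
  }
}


Path: departments.Marketing.employees (count)

Navigate:
  -> departments
  -> Marketing
  -> employees (array, length 3)

3


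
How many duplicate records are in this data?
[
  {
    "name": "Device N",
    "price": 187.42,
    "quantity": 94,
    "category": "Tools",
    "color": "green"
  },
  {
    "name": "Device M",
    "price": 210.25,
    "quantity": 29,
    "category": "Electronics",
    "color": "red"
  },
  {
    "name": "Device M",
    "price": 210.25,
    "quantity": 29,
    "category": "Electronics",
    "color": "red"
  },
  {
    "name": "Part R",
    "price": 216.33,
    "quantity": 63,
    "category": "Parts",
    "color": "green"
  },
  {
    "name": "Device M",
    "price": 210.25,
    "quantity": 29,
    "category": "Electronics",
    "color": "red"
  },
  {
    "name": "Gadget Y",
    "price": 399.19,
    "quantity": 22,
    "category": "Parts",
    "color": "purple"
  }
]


Checking 6 records for duplicates:

  Row 1: Device N ($187.42, qty 94)
  Row 2: Device M ($210.25, qty 29)
  Row 3: Device M ($210.25, qty 29) <-- DUPLICATE
  Row 4: Part R ($216.33, qty 63)
  Row 5: Device M ($210.25, qty 29) <-- DUPLICATE
  Row 6: Gadget Y ($399.19, qty 22)

Duplicates found: 2
Unique records: 4

2 duplicates, 4 unique


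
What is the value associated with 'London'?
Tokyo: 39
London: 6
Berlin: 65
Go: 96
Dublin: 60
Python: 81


Looking up key 'London'
Value: 6

6


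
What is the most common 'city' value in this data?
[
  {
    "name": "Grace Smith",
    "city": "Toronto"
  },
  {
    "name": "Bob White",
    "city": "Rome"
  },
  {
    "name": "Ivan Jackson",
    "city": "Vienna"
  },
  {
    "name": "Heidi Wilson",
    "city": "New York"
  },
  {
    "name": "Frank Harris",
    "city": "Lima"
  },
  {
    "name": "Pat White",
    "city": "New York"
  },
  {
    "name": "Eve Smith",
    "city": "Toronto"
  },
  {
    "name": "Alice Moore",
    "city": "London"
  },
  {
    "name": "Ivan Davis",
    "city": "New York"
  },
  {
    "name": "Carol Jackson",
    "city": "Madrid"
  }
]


Counting 'city' values across 10 records:

  New York: 3 ###
  Toronto: 2 ##
  Rome: 1 #
  Vienna: 1 #
  Lima: 1 #
  London: 1 #
  Madrid: 1 #

Most common: New York (3 times)

New York (3 times)


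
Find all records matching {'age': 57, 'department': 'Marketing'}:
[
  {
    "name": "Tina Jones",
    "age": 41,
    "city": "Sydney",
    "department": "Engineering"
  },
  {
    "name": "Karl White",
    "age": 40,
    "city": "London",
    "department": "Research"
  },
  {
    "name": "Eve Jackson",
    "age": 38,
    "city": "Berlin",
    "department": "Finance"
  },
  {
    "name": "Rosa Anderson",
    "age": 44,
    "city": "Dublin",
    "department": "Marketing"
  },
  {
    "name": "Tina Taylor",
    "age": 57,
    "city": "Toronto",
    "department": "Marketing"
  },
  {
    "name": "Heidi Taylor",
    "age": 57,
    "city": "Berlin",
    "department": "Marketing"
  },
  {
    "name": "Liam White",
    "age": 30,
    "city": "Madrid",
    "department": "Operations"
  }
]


Search criteria: {'age': 57, 'department': 'Marketing'}

Checking 7 records:
  Tina Jones: {age: 41, department: Engineering}
  Karl White: {age: 40, department: Research}
  Eve Jackson: {age: 38, department: Finance}
  Rosa Anderson: {age: 44, department: Marketing}
  Tina Taylor: {age: 57, department: Marketing} <-- MATCH
  Heidi Taylor: {age: 57, department: Marketing} <-- MATCH
  Liam White: {age: 30, department: Operations}

Matches: ["Tina Taylor", "Heidi Taylor"]

["Tina Taylor", "Heidi Taylor"]


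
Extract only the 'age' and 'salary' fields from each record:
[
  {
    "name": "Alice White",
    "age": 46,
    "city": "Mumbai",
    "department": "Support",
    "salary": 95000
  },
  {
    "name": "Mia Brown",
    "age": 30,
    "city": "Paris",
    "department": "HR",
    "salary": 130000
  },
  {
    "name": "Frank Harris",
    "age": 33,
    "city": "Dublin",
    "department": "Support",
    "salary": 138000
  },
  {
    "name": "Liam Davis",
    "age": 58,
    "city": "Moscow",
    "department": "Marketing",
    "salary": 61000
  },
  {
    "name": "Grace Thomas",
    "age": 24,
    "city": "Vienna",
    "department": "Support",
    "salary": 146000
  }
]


Original: 5 records with fields: name, age, city, department, salary
Keep: ['age', 'salary']
Drop: ['name', 'city', 'department']
Result: 5 records, 2 fields each

[
  {
    "age": 46,
    "salary": 95000
  },
  {
    "age": 30,
    "salary": 130000
  },
  {
    "age": 33,
    "salary": 138000
  },
  {
    "age": 58,
    "salary": 61000
  },
  {
    "age": 24,
    "salary": 146000
  }
]
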